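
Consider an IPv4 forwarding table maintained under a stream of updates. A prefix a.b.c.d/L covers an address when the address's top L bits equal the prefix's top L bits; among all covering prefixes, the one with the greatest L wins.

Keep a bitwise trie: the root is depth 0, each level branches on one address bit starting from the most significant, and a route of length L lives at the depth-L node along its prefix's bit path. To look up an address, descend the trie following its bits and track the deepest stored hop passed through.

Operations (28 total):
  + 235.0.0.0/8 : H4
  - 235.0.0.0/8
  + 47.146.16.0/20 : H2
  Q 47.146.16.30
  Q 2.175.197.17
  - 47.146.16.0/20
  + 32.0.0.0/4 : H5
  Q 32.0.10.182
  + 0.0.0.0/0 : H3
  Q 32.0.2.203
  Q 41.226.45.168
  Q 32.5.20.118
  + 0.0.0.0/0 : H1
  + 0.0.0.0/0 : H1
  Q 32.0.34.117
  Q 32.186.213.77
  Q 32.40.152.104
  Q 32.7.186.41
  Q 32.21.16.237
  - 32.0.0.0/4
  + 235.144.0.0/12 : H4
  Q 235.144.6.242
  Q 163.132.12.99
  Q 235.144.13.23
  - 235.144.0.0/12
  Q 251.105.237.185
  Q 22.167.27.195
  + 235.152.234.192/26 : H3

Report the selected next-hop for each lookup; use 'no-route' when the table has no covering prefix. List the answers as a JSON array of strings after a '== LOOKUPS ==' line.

Apply in order:
  add 235.0.0.0/8 -> H4 at depth 8
  - 235.0.0.0/8 clear@8
  add 47.146.16.0/20 -> H2 at depth 20
  lookup 47.146.16.30: bits 00101111100100100001 walk d0:-→d1:-→d2:-→d3:-→d4:-→d5:-→d6:-→d7:-→d8:-→d9:-→d10:-→d11:-→d12:-→d13:-→d14:-→d15:-→d16:-→d17:-→d18:-→d19:-→d20:H2 -> H2
  lookup 2.175.197.17: bits 00 walk d0:-→d1:-→d2:- -> no-route
  - 47.146.16.0/20 clear@20
  add 32.0.0.0/4 -> H5 at depth 4
  lookup 32.0.10.182: bits 0010 walk d0:-→d1:-→d2:-→d3:-→d4:H5 -> H5
  add 0.0.0.0/0 -> H3 at depth 0
  lookup 32.0.2.203: bits 0010 walk d0:H3→d1:-→d2:-→d3:-→d4:H5 -> H5
  lookup 41.226.45.168: bits 00101 walk d0:H3→d1:-→d2:-→d3:-→d4:H5→d5:- -> H5
  lookup 32.5.20.118: bits 0010 walk d0:H3→d1:-→d2:-→d3:-→d4:H5 -> H5
  add 0.0.0.0/0 -> H1 at depth 0
  add 0.0.0.0/0 -> H1 at depth 0
  lookup 32.0.34.117: bits 0010 walk d0:H1→d1:-→d2:-→d3:-→d4:H5 -> H5
  lookup 32.186.213.77: bits 0010 walk d0:H1→d1:-→d2:-→d3:-→d4:H5 -> H5
  lookup 32.40.152.104: bits 0010 walk d0:H1→d1:-→d2:-→d3:-→d4:H5 -> H5
  lookup 32.7.186.41: bits 0010 walk d0:H1→d1:-→d2:-→d3:-→d4:H5 -> H5
  lookup 32.21.16.237: bits 0010 walk d0:H1→d1:-→d2:-→d3:-→d4:H5 -> H5
  - 32.0.0.0/4 clear@4
  add 235.144.0.0/12 -> H4 at depth 12
  lookup 235.144.6.242: bits 111010111001 walk d0:H1→d1:-→d2:-→d3:-→d4:-→d5:-→d6:-→d7:-→d8:-→d9:-→d10:-→d11:-→d12:H4 -> H4
  lookup 163.132.12.99: bits 1 walk d0:H1→d1:- -> H1
  lookup 235.144.13.23: bits 111010111001 walk d0:H1→d1:-→d2:-→d3:-→d4:-→d5:-→d6:-→d7:-→d8:-→d9:-→d10:-→d11:-→d12:H4 -> H4
  - 235.144.0.0/12 clear@12
  lookup 251.105.237.185: bits 111 walk d0:H1→d1:-→d2:-→d3:- -> H1
  lookup 22.167.27.195: bits 00 walk d0:H1→d1:-→d2:- -> H1
  add 235.152.234.192/26 -> H3 at depth 26

== LOOKUPS ==
["H2","no-route","H5","H5","H5","H5","H5","H5","H5","H5","H5","H4","H1","H4","H1","H1"]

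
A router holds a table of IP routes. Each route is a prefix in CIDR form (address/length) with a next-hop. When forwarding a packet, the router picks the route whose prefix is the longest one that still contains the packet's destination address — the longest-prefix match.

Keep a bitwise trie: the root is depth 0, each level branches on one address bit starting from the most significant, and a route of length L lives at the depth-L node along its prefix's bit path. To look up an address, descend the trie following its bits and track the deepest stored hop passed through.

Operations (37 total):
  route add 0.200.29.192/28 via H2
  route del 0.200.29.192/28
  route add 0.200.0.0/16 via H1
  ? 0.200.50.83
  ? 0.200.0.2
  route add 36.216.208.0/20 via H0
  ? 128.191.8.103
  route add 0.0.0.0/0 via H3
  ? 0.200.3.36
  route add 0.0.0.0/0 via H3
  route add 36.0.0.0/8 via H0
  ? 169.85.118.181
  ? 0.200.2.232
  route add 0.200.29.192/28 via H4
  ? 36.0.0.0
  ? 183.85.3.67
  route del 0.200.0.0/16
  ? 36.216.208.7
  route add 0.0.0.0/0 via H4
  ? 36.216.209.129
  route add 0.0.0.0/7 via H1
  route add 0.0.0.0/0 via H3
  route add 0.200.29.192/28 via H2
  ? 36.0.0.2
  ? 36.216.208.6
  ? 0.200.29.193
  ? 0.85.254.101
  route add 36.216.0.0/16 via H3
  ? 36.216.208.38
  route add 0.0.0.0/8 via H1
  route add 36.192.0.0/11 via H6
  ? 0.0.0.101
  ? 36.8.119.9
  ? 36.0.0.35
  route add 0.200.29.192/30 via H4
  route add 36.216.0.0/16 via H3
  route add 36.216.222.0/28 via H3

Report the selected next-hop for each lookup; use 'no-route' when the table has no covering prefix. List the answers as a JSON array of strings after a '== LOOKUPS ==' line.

Apply in order:
  + 0.200.29.192/28 (H2) depth=28
  del 0.200.29.192/28 (clear depth 28)
  + 0.200.0.0/16 (H1) depth=16
  ? 0.200.50.83  path d0:-→d1:-→d2:-→d3:-→d4:-→d5:-→d6:-→d7:-→d8:-→d9:-→d10:-→d11:-→d12:-→d13:-→d14:-→d15:-→d16:H1→d17:-→d18:-  best=H1
  ? 0.200.0.2  path d0:-→d1:-→d2:-→d3:-→d4:-→d5:-→d6:-→d7:-→d8:-→d9:-→d10:-→d11:-→d12:-→d13:-→d14:-→d15:-→d16:H1→d17:-→d18:-→d19:-  best=H1
  + 36.216.208.0/20 (H0) depth=20
  ? 128.191.8.103  path d0:-  best=no-route
  + 0.0.0.0/0 (H3) depth=0
  ? 0.200.3.36  path d0:H3→d1:-→d2:-→d3:-→d4:-→d5:-→d6:-→d7:-→d8:-→d9:-→d10:-→d11:-→d12:-→d13:-→d14:-→d15:-→d16:H1→d17:-→d18:-→d19:-  best=H1
  + 0.0.0.0/0 (H3) depth=0
  + 36.0.0.0/8 (H0) depth=8
  ? 169.85.118.181  path d0:H3  best=H3
  ? 0.200.2.232  path d0:H3→d1:-→d2:-→d3:-→d4:-→d5:-→d6:-→d7:-→d8:-→d9:-→d10:-→d11:-→d12:-→d13:-→d14:-→d15:-→d16:H1→d17:-→d18:-→d19:-  best=H1
  + 0.200.29.192/28 (H4) depth=28
  ? 36.0.0.0  path d0:H3→d1:-→d2:-→d3:-→d4:-→d5:-→d6:-→d7:-→d8:H0  best=H0
  ? 183.85.3.67  path d0:H3  best=H3
  del 0.200.0.0/16 (clear depth 16)
  ? 36.216.208.7  path d0:H3→d1:-→d2:-→d3:-→d4:-→d5:-→d6:-→d7:-→d8:H0→d9:-→d10:-→d11:-→d12:-→d13:-→d14:-→d15:-→d16:-→d17:-→d18:-→d19:-→d20:H0  best=H0
  + 0.0.0.0/0 (H4) depth=0
  ? 36.216.209.129  path d0:H4→d1:-→d2:-→d3:-→d4:-→d5:-→d6:-→d7:-→d8:H0→d9:-→d10:-→d11:-→d12:-→d13:-→d14:-→d15:-→d16:-→d17:-→d18:-→d19:-→d20:H0  best=H0
  + 0.0.0.0/7 (H1) depth=7
  + 0.0.0.0/0 (H3) depth=0
  + 0.200.29.192/28 (H2) depth=28
  ? 36.0.0.2  path d0:H3→d1:-→d2:-→d3:-→d4:-→d5:-→d6:-→d7:-→d8:H0  best=H0
  ? 36.216.208.6  path d0:H3→d1:-→d2:-→d3:-→d4:-→d5:-→d6:-→d7:-→d8:H0→d9:-→d10:-→d11:-→d12:-→d13:-→d14:-→d15:-→d16:-→d17:-→d18:-→d19:-→d20:H0  best=H0
  ? 0.200.29.193  path d0:H3→d1:-→d2:-→d3:-→d4:-→d5:-→d6:-→d7:H1→d8:-→d9:-→d10:-→d11:-→d12:-→d13:-→d14:-→d15:-→d16:-→d17:-→d18:-→d19:-→d20:-→d21:-→d22:-→d23:-→d24:-→d25:-→d26:-→d27:-→d28:H2  best=H2
  ? 0.85.254.101  path d0:H3→d1:-→d2:-→d3:-→d4:-→d5:-→d6:-→d7:H1→d8:-  best=H1
  + 36.216.0.0/16 (H3) depth=16
  ? 36.216.208.38  path d0:H3→d1:-→d2:-→d3:-→d4:-→d5:-→d6:-→d7:-→d8:H0→d9:-→d10:-→d11:-→d12:-→d13:-→d14:-→d15:-→d16:H3→d17:-→d18:-→d19:-→d20:H0  best=H0
  + 0.0.0.0/8 (H1) depth=8
  + 36.192.0.0/11 (H6) depth=11
  ? 0.0.0.101  path d0:H3→d1:-→d2:-→d3:-→d4:-→d5:-→d6:-→d7:H1→d8:H1  best=H1
  ? 36.8.119.9  path d0:H3→d1:-→d2:-→d3:-→d4:-→d5:-→d6:-→d7:-→d8:H0  best=H0
  ? 36.0.0.35  path d0:H3→d1:-→d2:-→d3:-→d4:-→d5:-→d6:-→d7:-→d8:H0  best=H0
  + 0.200.29.192/30 (H4) depth=30
  + 36.216.0.0/16 (H3) depth=16
  + 36.216.222.0/28 (H3) depth=28

== LOOKUPS ==
["H1","H1","no-route","H1","H3","H1","H0","H3","H0","H0","H0","H0","H2","H1","H0","H1","H0","H0"]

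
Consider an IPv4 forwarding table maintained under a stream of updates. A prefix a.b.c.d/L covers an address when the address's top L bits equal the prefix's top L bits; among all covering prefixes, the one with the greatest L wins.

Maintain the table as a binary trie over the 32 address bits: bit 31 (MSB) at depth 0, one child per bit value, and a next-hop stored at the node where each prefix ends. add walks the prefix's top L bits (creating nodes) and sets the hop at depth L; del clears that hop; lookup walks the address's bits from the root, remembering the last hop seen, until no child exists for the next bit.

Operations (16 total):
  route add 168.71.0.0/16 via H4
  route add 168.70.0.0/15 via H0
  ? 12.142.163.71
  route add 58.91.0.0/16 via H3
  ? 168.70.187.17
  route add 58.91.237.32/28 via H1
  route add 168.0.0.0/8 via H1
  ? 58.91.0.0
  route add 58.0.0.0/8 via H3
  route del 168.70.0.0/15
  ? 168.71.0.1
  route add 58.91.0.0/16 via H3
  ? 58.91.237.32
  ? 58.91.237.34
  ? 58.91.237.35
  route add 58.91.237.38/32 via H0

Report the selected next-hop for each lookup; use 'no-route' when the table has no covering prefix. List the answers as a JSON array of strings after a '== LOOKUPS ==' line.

Trace:
  add 168.71.0.0/16 -> H4 at depth 16
  add 168.70.0.0/15 -> H0 at depth 15
  ? 12.142.163.71  path d0:-  best=no-route
  add 58.91.0.0/16 -> H3 at depth 16
  ? 168.70.187.17  path d0:-→d1:-→d2:-→d3:-→d4:-→d5:-→d6:-→d7:-→d8:-→d9:-→d10:-→d11:-→d12:-→d13:-→d14:-→d15:H0  best=H0
  add 58.91.237.32/28 -> H1 at depth 28
  add 168.0.0.0/8 -> H1 at depth 8
  ? 58.91.0.0  path d0:-→d1:-→d2:-→d3:-→d4:-→d5:-→d6:-→d7:-→d8:-→d9:-→d10:-→d11:-→d12:-→d13:-→d14:-→d15:-→d16:H3  best=H3
  add 58.0.0.0/8 -> H3 at depth 8
  del 168.70.0.0/15 (clear depth 15)
  ? 168.71.0.1  path d0:-→d1:-→d2:-→d3:-→d4:-→d5:-→d6:-→d7:-→d8:H1→d9:-→d10:-→d11:-→d12:-→d13:-→d14:-→d15:-→d16:H4  best=H4
  add 58.91.0.0/16 -> H3 at depth 16
  ? 58.91.237.32  path d0:-→d1:-→d2:-→d3:-→d4:-→d5:-→d6:-→d7:-→d8:H3→d9:-→d10:-→d11:-→d12:-→d13:-→d14:-→d15:-→d16:H3→d17:-→d18:-→d19:-→d20:-→d21:-→d22:-→d23:-→d24:-→d25:-→d26:-→d27:-→d28:H1  best=H1
  ? 58.91.237.34  path d0:-→d1:-→d2:-→d3:-→d4:-→d5:-→d6:-→d7:-→d8:H3→d9:-→d10:-→d11:-→d12:-→d13:-→d14:-→d15:-→d16:H3→d17:-→d18:-→d19:-→d20:-→d21:-→d22:-→d23:-→d24:-→d25:-→d26:-→d27:-→d28:H1  best=H1
  ? 58.91.237.35  path d0:-→d1:-→d2:-→d3:-→d4:-→d5:-→d6:-→d7:-→d8:H3→d9:-→d10:-→d11:-→d12:-→d13:-→d14:-→d15:-→d16:H3→d17:-→d18:-→d19:-→d20:-→d21:-→d22:-→d23:-→d24:-→d25:-→d26:-→d27:-→d28:H1  best=H1
  add 58.91.237.38/32 -> H0 at depth 32

== LOOKUPS ==
["no-route","H0","H3","H4","H1","H1","H1"]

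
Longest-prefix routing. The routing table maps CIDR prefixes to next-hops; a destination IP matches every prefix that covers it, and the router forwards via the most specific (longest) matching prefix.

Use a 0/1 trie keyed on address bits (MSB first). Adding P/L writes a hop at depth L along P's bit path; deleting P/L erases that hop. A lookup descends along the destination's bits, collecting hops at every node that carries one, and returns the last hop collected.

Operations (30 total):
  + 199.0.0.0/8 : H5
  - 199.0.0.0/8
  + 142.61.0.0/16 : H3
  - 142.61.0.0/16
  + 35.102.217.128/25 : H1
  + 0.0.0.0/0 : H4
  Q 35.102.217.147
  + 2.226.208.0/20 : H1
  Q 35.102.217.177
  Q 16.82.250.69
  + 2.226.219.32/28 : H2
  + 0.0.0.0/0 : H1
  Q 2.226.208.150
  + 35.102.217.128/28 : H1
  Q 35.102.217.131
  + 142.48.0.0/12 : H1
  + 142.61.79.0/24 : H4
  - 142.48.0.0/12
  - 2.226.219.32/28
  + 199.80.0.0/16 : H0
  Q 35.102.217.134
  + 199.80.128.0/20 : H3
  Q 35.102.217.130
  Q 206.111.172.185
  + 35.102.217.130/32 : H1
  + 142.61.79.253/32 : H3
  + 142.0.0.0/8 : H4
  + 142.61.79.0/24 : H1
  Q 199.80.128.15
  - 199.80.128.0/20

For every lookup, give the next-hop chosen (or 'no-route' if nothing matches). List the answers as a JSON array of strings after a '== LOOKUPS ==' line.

Trace:
  add 199.0.0.0/8 -> H5 at depth 8
  del 199.0.0.0/8 (clear depth 8)
  add 142.61.0.0/16 -> H3 at depth 16
  del 142.61.0.0/16 (clear depth 16)
  add 35.102.217.128/25 -> H1 at depth 25
  add 0.0.0.0/0 -> H4 at depth 0
  Q 35.102.217.147: descend 0010001101100110110110011 ; hops seen [H4,H1] ; pick H1
  add 2.226.208.0/20 -> H1 at depth 20
  Q 35.102.217.177: descend 0010001101100110110110011 ; hops seen [H4,H1] ; pick H1
  Q 16.82.250.69: descend 000 ; hops seen [H4] ; pick H4
  add 2.226.219.32/28 -> H2 at depth 28
  add 0.0.0.0/0 -> H1 at depth 0
  Q 2.226.208.150: descend 00000010111000101101 ; hops seen [H1,H1] ; pick H1
  add 35.102.217.128/28 -> H1 at depth 28
  Q 35.102.217.131: descend 0010001101100110110110011000 ; hops seen [H1,H1,H1] ; pick H1
  add 142.48.0.0/12 -> H1 at depth 12
  add 142.61.79.0/24 -> H4 at depth 24
  del 142.48.0.0/12 (clear depth 12)
  del 2.226.219.32/28 (clear depth 28)
  add 199.80.0.0/16 -> H0 at depth 16
  Q 35.102.217.134: descend 0010001101100110110110011000 ; hops seen [H1,H1,H1] ; pick H1
  add 199.80.128.0/20 -> H3 at depth 20
  Q 35.102.217.130: descend 0010001101100110110110011000 ; hops seen [H1,H1,H1] ; pick H1
  Q 206.111.172.185: descend 1100 ; hops seen [H1] ; pick H1
  add 35.102.217.130/32 -> H1 at depth 32
  add 142.61.79.253/32 -> H3 at depth 32
  add 142.0.0.0/8 -> H4 at depth 8
  add 142.61.79.0/24 -> H1 at depth 24
  Q 199.80.128.15: descend 11000111010100001000 ; hops seen [H1,H0,H3] ; pick H3
  del 199.80.128.0/20 (clear depth 20)

== LOOKUPS ==
["H1","H1","H4","H1","H1","H1","H1","H1","H3"]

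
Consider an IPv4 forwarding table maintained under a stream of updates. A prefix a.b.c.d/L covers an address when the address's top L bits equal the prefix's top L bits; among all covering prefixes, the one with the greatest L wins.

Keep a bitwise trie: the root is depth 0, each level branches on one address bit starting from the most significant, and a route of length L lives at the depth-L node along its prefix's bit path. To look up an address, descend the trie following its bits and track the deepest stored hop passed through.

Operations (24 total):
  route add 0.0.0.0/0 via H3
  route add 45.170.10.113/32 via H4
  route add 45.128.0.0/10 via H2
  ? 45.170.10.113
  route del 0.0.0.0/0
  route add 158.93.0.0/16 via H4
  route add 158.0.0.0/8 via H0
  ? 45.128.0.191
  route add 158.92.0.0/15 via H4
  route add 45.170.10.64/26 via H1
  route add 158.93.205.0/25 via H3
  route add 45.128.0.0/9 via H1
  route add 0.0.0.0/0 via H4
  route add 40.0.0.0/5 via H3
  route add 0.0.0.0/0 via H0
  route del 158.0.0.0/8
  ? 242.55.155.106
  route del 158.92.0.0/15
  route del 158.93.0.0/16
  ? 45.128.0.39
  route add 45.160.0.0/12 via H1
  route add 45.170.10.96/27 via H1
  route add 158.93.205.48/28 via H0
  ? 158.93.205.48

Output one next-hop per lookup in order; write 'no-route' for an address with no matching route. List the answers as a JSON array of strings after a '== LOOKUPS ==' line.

Apply in order:
  add 0.0.0.0/0 -> H3 at depth 0
  add 45.170.10.113/32 -> H4 at depth 32
  add 45.128.0.0/10 -> H2 at depth 10
  lookup 45.170.10.113: bits 00101101101010100000101001110001 walk d0:H3→d1:-→d2:-→d3:-→d4:-→d5:-→d6:-→d7:-→d8:-→d9:-→d10:H2→d11:-→d12:-→d13:-→d14:-→d15:-→d16:-→d17:-→d18:-→d19:-→d20:-→d21:-→d22:-→d23:-→d24:-→d25:-→d26:-→d27:-→d28:-→d29:-→d30:-→d31:-→d32:H4 -> H4
  del 0.0.0.0/0 (clear depth 0)
  add 158.93.0.0/16 -> H4 at depth 16
  add 158.0.0.0/8 -> H0 at depth 8
  lookup 45.128.0.191: bits 0010110110 walk d0:-→d1:-→d2:-→d3:-→d4:-→d5:-→d6:-→d7:-→d8:-→d9:-→d10:H2 -> H2
  add 158.92.0.0/15 -> H4 at depth 15
  add 45.170.10.64/26 -> H1 at depth 26
  add 158.93.205.0/25 -> H3 at depth 25
  add 45.128.0.0/9 -> H1 at depth 9
  add 0.0.0.0/0 -> H4 at depth 0
  add 40.0.0.0/5 -> H3 at depth 5
  add 0.0.0.0/0 -> H0 at depth 0
  del 158.0.0.0/8 (clear depth 8)
  lookup 242.55.155.106: bits 1 walk d0:H0→d1:- -> H0
  del 158.92.0.0/15 (clear depth 15)
  del 158.93.0.0/16 (clear depth 16)
  lookup 45.128.0.39: bits 0010110110 walk d0:H0→d1:-→d2:-→d3:-→d4:-→d5:H3→d6:-→d7:-→d8:-→d9:H1→d10:H2 -> H2
  add 45.160.0.0/12 -> H1 at depth 12
  add 45.170.10.96/27 -> H1 at depth 27
  add 158.93.205.48/28 -> H0 at depth 28
  lookup 158.93.205.48: bits 1001111001011101110011010011 walk d0:H0→d1:-→d2:-→d3:-→d4:-→d5:-→d6:-→d7:-→d8:-→d9:-→d10:-→d11:-→d12:-→d13:-→d14:-→d15:-→d16:-→d17:-→d18:-→d19:-→d20:-→d21:-→d22:-→d23:-→d24:-→d25:H3→d26:-→d27:-→d28:H0 -> H0

== LOOKUPS ==
["H4","H2","H0","H2","H0"]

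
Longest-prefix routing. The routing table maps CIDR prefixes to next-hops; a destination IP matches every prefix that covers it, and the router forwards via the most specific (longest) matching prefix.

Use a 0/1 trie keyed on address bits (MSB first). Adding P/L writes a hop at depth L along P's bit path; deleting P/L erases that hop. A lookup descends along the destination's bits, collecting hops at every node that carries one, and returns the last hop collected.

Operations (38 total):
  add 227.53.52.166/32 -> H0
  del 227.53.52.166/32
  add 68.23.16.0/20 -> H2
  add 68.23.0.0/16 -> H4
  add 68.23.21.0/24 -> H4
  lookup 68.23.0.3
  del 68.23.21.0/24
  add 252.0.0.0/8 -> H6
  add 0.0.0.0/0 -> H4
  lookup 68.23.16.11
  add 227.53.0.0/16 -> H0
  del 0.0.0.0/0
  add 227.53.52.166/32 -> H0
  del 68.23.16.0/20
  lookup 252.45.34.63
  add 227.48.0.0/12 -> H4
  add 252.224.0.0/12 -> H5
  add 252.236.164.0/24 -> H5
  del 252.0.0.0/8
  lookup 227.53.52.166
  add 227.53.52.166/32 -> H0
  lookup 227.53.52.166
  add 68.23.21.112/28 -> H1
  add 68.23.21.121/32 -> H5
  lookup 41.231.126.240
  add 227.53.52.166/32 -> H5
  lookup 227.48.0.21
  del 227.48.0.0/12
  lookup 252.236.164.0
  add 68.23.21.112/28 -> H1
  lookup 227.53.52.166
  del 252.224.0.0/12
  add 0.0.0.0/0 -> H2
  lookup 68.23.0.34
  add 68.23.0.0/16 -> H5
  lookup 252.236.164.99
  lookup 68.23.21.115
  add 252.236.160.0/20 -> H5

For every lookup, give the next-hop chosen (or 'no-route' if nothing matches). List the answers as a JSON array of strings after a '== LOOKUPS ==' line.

Apply in order:
  + 227.53.52.166/32 (H0) depth=32
  - 227.53.52.166/32 clear@32
  + 68.23.16.0/20 (H2) depth=20
  + 68.23.0.0/16 (H4) depth=16
  + 68.23.21.0/24 (H4) depth=24
  ? 68.23.0.3  path d0:-→d1:-→d2:-→d3:-→d4:-→d5:-→d6:-→d7:-→d8:-→d9:-→d10:-→d11:-→d12:-→d13:-→d14:-→d15:-→d16:H4→d17:-→d18:-→d19:-  best=H4
  - 68.23.21.0/24 clear@24
  + 252.0.0.0/8 (H6) depth=8
  + 0.0.0.0/0 (H4) depth=0
  ? 68.23.16.11  path d0:H4→d1:-→d2:-→d3:-→d4:-→d5:-→d6:-→d7:-→d8:-→d9:-→d10:-→d11:-→d12:-→d13:-→d14:-→d15:-→d16:H4→d17:-→d18:-→d19:-→d20:H2→d21:-  best=H2
  + 227.53.0.0/16 (H0) depth=16
  - 0.0.0.0/0 clear@0
  + 227.53.52.166/32 (H0) depth=32
  - 68.23.16.0/20 clear@20
  ? 252.45.34.63  path d0:-→d1:-→d2:-→d3:-→d4:-→d5:-→d6:-→d7:-→d8:H6  best=H6
  + 227.48.0.0/12 (H4) depth=12
  + 252.224.0.0/12 (H5) depth=12
  + 252.236.164.0/24 (H5) depth=24
  - 252.0.0.0/8 clear@8
  ? 227.53.52.166  path d0:-→d1:-→d2:-→d3:-→d4:-→d5:-→d6:-→d7:-→d8:-→d9:-→d10:-→d11:-→d12:H4→d13:-→d14:-→d15:-→d16:H0→d17:-→d18:-→d19:-→d20:-→d21:-→d22:-→d23:-→d24:-→d25:-→d26:-→d27:-→d28:-→d29:-→d30:-→d31:-→d32:H0  best=H0
  + 227.53.52.166/32 (H0) depth=32
  ? 227.53.52.166  path d0:-→d1:-→d2:-→d3:-→d4:-→d5:-→d6:-→d7:-→d8:-→d9:-→d10:-→d11:-→d12:H4→d13:-→d14:-→d15:-→d16:H0→d17:-→d18:-→d19:-→d20:-→d21:-→d22:-→d23:-→d24:-→d25:-→d26:-→d27:-→d28:-→d29:-→d30:-→d31:-→d32:H0  best=H0
  + 68.23.21.112/28 (H1) depth=28
  + 68.23.21.121/32 (H5) depth=32
  ? 41.231.126.240  path d0:-→d1:-  best=no-route
  + 227.53.52.166/32 (H5) depth=32
  ? 227.48.0.21  path d0:-→d1:-→d2:-→d3:-→d4:-→d5:-→d6:-→d7:-→d8:-→d9:-→d10:-→d11:-→d12:H4→d13:-  best=H4
  - 227.48.0.0/12 clear@12
  ? 252.236.164.0  path d0:-→d1:-→d2:-→d3:-→d4:-→d5:-→d6:-→d7:-→d8:-→d9:-→d10:-→d11:-→d12:H5→d13:-→d14:-→d15:-→d16:-→d17:-→d18:-→d19:-→d20:-→d21:-→d22:-→d23:-→d24:H5  best=H5
  + 68.23.21.112/28 (H1) depth=28
  ? 227.53.52.166  path d0:-→d1:-→d2:-→d3:-→d4:-→d5:-→d6:-→d7:-→d8:-→d9:-→d10:-→d11:-→d12:-→d13:-→d14:-→d15:-→d16:H0→d17:-→d18:-→d19:-→d20:-→d21:-→d22:-→d23:-→d24:-→d25:-→d26:-→d27:-→d28:-→d29:-→d30:-→d31:-→d32:H5  best=H5
  - 252.224.0.0/12 clear@12
  + 0.0.0.0/0 (H2) depth=0
  ? 68.23.0.34  path d0:H2→d1:-→d2:-→d3:-→d4:-→d5:-→d6:-→d7:-→d8:-→d9:-→d10:-→d11:-→d12:-→d13:-→d14:-→d15:-→d16:H4→d17:-→d18:-→d19:-  best=H4
  + 68.23.0.0/16 (H5) depth=16
  ? 252.236.164.99  path d0:H2→d1:-→d2:-→d3:-→d4:-→d5:-→d6:-→d7:-→d8:-→d9:-→d10:-→d11:-→d12:-→d13:-→d14:-→d15:-→d16:-→d17:-→d18:-→d19:-→d20:-→d21:-→d22:-→d23:-→d24:H5  best=H5
  ? 68.23.21.115  path d0:H2→d1:-→d2:-→d3:-→d4:-→d5:-→d6:-→d7:-→d8:-→d9:-→d10:-→d11:-→d12:-→d13:-→d14:-→d15:-→d16:H5→d17:-→d18:-→d19:-→d20:-→d21:-→d22:-→d23:-→d24:-→d25:-→d26:-→d27:-→d28:H1  best=H1
  + 252.236.160.0/20 (H5) depth=20

== LOOKUPS ==
["H4","H2","H6","H0","H0","no-route","H4","H5","H5","H4","H5","H1"]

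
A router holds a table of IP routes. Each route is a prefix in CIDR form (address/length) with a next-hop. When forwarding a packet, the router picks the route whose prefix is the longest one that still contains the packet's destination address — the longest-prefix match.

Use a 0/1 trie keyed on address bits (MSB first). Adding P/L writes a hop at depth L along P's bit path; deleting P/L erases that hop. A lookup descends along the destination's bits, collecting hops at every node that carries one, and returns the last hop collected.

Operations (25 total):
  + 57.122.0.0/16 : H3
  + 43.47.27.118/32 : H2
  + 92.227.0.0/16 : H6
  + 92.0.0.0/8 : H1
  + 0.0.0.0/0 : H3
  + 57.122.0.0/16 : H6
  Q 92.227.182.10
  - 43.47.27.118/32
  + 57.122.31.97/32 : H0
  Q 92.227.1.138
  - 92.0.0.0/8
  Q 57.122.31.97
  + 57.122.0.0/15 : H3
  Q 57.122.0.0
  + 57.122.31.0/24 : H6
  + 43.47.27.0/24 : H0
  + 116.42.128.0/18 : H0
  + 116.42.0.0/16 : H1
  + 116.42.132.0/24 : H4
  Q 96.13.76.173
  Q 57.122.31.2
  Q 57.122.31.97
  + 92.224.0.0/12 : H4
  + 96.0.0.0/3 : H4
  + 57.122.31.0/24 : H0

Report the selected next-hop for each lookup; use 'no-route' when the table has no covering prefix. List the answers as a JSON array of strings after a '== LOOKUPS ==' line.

Process each operation:
  + 57.122.0.0/16 (H3) depth=16
  + 43.47.27.118/32 (H2) depth=32
  + 92.227.0.0/16 (H6) depth=16
  + 92.0.0.0/8 (H1) depth=8
  + 0.0.0.0/0 (H3) depth=0
  + 57.122.0.0/16 (H6) depth=16
  Q 92.227.182.10: descend 0101110011100011 ; hops seen [H3,H1,H6] ; pick H6
  - 43.47.27.118/32 clear@32
  + 57.122.31.97/32 (H0) depth=32
  Q 92.227.1.138: descend 0101110011100011 ; hops seen [H3,H1,H6] ; pick H6
  - 92.0.0.0/8 clear@8
  Q 57.122.31.97: descend 00111001011110100001111101100001 ; hops seen [H3,H6,H0] ; pick H0
  + 57.122.0.0/15 (H3) depth=15
  Q 57.122.0.0: descend 0011100101111010000 ; hops seen [H3,H3,H6] ; pick H6
  + 57.122.31.0/24 (H6) depth=24
  + 43.47.27.0/24 (H0) depth=24
  + 116.42.128.0/18 (H0) depth=18
  + 116.42.0.0/16 (H1) depth=16
  + 116.42.132.0/24 (H4) depth=24
  Q 96.13.76.173: descend 011 ; hops seen [H3] ; pick H3
  Q 57.122.31.2: descend 0011100101111010000111110 ; hops seen [H3,H3,H6,H6] ; pick H6
  Q 57.122.31.97: descend 00111001011110100001111101100001 ; hops seen [H3,H3,H6,H6,H0] ; pick H0
  + 92.224.0.0/12 (H4) depth=12
  + 96.0.0.0/3 (H4) depth=3
  + 57.122.31.0/24 (H0) depth=24

== LOOKUPS ==
["H6","H6","H0","H6","H3","H6","H0"]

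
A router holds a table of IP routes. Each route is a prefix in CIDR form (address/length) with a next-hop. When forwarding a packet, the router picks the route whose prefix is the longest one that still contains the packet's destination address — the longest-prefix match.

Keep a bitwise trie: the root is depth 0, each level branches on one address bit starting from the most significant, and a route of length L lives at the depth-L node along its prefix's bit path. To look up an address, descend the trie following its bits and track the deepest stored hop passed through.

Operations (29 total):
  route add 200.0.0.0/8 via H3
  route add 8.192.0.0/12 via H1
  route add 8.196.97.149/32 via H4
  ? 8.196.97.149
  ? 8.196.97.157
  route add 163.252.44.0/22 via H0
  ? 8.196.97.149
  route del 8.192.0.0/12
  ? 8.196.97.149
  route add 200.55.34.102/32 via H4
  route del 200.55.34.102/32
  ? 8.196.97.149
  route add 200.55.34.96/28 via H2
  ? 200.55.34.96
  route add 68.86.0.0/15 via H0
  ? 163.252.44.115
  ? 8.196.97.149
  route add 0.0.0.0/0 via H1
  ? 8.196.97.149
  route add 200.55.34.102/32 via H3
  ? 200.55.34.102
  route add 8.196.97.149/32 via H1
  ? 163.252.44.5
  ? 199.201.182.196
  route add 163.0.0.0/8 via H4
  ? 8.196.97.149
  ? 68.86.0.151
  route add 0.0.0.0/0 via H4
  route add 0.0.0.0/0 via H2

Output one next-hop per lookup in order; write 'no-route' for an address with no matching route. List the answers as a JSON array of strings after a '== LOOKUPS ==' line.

Apply in order:
  + 200.0.0.0/8 (H3) depth=8
  + 8.192.0.0/12 (H1) depth=12
  + 8.196.97.149/32 (H4) depth=32
  Q 8.196.97.149: descend 00001000110001000110000110010101 ; hops seen [H1,H4] ; pick H4
  Q 8.196.97.157: descend 0000100011000100011000011001 ; hops seen [H1] ; pick H1
  + 163.252.44.0/22 (H0) depth=22
  Q 8.196.97.149: descend 00001000110001000110000110010101 ; hops seen [H1,H4] ; pick H4
  del 8.192.0.0/12 (clear depth 12)
  Q 8.196.97.149: descend 00001000110001000110000110010101 ; hops seen [H4] ; pick H4
  + 200.55.34.102/32 (H4) depth=32
  del 200.55.34.102/32 (clear depth 32)
  Q 8.196.97.149: descend 00001000110001000110000110010101 ; hops seen [H4] ; pick H4
  + 200.55.34.96/28 (H2) depth=28
  Q 200.55.34.96: descend 11001000001101110010001001100 ; hops seen [H3,H2] ; pick H2
  + 68.86.0.0/15 (H0) depth=15
  Q 163.252.44.115: descend 1010001111111100001011 ; hops seen [H0] ; pick H0
  Q 8.196.97.149: descend 00001000110001000110000110010101 ; hops seen [H4] ; pick H4
  + 0.0.0.0/0 (H1) depth=0
  Q 8.196.97.149: descend 00001000110001000110000110010101 ; hops seen [H1,H4] ; pick H4
  + 200.55.34.102/32 (H3) depth=32
  Q 200.55.34.102: descend 11001000001101110010001001100110 ; hops seen [H1,H3,H2,H3] ; pick H3
  + 8.196.97.149/32 (H1) depth=32
  Q 163.252.44.5: descend 1010001111111100001011 ; hops seen [H1,H0] ; pick H0
  Q 199.201.182.196: descend 1100 ; hops seen [H1] ; pick H1
  + 163.0.0.0/8 (H4) depth=8
  Q 8.196.97.149: descend 00001000110001000110000110010101 ; hops seen [H1,H1] ; pick H1
  Q 68.86.0.151: descend 010001000101011 ; hops seen [H1,H0] ; pick H0
  + 0.0.0.0/0 (H4) depth=0
  + 0.0.0.0/0 (H2) depth=0

== LOOKUPS ==
["H4","H1","H4","H4","H4","H2","H0","H4","H4","H3","H0","H1","H1","H0"]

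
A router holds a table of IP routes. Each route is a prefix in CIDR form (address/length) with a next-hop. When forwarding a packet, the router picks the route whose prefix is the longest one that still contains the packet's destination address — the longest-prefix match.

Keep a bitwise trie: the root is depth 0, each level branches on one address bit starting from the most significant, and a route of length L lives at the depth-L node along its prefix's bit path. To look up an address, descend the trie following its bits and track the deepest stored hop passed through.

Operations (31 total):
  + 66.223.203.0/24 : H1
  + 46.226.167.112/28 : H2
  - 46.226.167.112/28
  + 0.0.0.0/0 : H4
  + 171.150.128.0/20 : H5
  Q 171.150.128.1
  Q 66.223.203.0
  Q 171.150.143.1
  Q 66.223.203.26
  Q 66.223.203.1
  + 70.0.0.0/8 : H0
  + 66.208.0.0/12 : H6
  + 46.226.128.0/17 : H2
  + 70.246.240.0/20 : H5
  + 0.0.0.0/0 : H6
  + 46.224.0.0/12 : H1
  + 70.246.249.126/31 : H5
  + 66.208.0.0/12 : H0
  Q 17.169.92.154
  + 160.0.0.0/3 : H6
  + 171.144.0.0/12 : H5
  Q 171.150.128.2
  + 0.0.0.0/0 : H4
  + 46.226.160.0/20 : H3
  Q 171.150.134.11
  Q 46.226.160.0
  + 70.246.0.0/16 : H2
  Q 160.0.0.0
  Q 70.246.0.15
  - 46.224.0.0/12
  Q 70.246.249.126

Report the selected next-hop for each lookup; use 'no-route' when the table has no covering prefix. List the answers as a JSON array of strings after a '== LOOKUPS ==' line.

Apply in order:
  + 66.223.203.0/24 (H1) depth=24
  + 46.226.167.112/28 (H2) depth=28
  - 46.226.167.112/28 clear@28
  + 0.0.0.0/0 (H4) depth=0
  + 171.150.128.0/20 (H5) depth=20
  ? 171.150.128.1  path d0:H4→d1:-→d2:-→d3:-→d4:-→d5:-→d6:-→d7:-→d8:-→d9:-→d10:-→d11:-→d12:-→d13:-→d14:-→d15:-→d16:-→d17:-→d18:-→d19:-→d20:H5  best=H5
  ? 66.223.203.0  path d0:H4→d1:-→d2:-→d3:-→d4:-→d5:-→d6:-→d7:-→d8:-→d9:-→d10:-→d11:-→d12:-→d13:-→d14:-→d15:-→d16:-→d17:-→d18:-→d19:-→d20:-→d21:-→d22:-→d23:-→d24:H1  best=H1
  ? 171.150.143.1  path d0:H4→d1:-→d2:-→d3:-→d4:-→d5:-→d6:-→d7:-→d8:-→d9:-→d10:-→d11:-→d12:-→d13:-→d14:-→d15:-→d16:-→d17:-→d18:-→d19:-→d20:H5  best=H5
  ? 66.223.203.26  path d0:H4→d1:-→d2:-→d3:-→d4:-→d5:-→d6:-→d7:-→d8:-→d9:-→d10:-→d11:-→d12:-→d13:-→d14:-→d15:-→d16:-→d17:-→d18:-→d19:-→d20:-→d21:-→d22:-→d23:-→d24:H1  best=H1
  ? 66.223.203.1  path d0:H4→d1:-→d2:-→d3:-→d4:-→d5:-→d6:-→d7:-→d8:-→d9:-→d10:-→d11:-→d12:-→d13:-→d14:-→d15:-→d16:-→d17:-→d18:-→d19:-→d20:-→d21:-→d22:-→d23:-→d24:H1  best=H1
  + 70.0.0.0/8 (H0) depth=8
  + 66.208.0.0/12 (H6) depth=12
  + 46.226.128.0/17 (H2) depth=17
  + 70.246.240.0/20 (H5) depth=20
  + 0.0.0.0/0 (H6) depth=0
  + 46.224.0.0/12 (H1) depth=12
  + 70.246.249.126/31 (H5) depth=31
  + 66.208.0.0/12 (H0) depth=12
  ? 17.169.92.154  path d0:H6→d1:-→d2:-  best=H6
  + 160.0.0.0/3 (H6) depth=3
  + 171.144.0.0/12 (H5) depth=12
  ? 171.150.128.2  path d0:H6→d1:-→d2:-→d3:H6→d4:-→d5:-→d6:-→d7:-→d8:-→d9:-→d10:-→d11:-→d12:H5→d13:-→d14:-→d15:-→d16:-→d17:-→d18:-→d19:-→d20:H5  best=H5
  + 0.0.0.0/0 (H4) depth=0
  + 46.226.160.0/20 (H3) depth=20
  ? 171.150.134.11  path d0:H4→d1:-→d2:-→d3:H6→d4:-→d5:-→d6:-→d7:-→d8:-→d9:-→d10:-→d11:-→d12:H5→d13:-→d14:-→d15:-→d16:-→d17:-→d18:-→d19:-→d20:H5  best=H5
  ? 46.226.160.0  path d0:H4→d1:-→d2:-→d3:-→d4:-→d5:-→d6:-→d7:-→d8:-→d9:-→d10:-→d11:-→d12:H1→d13:-→d14:-→d15:-→d16:-→d17:H2→d18:-→d19:-→d20:H3→d21:-  best=H3
  + 70.246.0.0/16 (H2) depth=16
  ? 160.0.0.0  path d0:H4→d1:-→d2:-→d3:H6→d4:-  best=H6
  ? 70.246.0.15  path d0:H4→d1:-→d2:-→d3:-→d4:-→d5:-→d6:-→d7:-→d8:H0→d9:-→d10:-→d11:-→d12:-→d13:-→d14:-→d15:-→d16:H2  best=H2
  - 46.224.0.0/12 clear@12
  ? 70.246.249.126  path d0:H4→d1:-→d2:-→d3:-→d4:-→d5:-→d6:-→d7:-→d8:H0→d9:-→d10:-→d11:-→d12:-→d13:-→d14:-→d15:-→d16:H2→d17:-→d18:-→d19:-→d20:H5→d21:-→d22:-→d23:-→d24:-→d25:-→d26:-→d27:-→d28:-→d29:-→d30:-→d31:H5  best=H5

== LOOKUPS ==
["H5","H1","H5","H1","H1","H6","H5","H5","H3","H6","H2","H5"]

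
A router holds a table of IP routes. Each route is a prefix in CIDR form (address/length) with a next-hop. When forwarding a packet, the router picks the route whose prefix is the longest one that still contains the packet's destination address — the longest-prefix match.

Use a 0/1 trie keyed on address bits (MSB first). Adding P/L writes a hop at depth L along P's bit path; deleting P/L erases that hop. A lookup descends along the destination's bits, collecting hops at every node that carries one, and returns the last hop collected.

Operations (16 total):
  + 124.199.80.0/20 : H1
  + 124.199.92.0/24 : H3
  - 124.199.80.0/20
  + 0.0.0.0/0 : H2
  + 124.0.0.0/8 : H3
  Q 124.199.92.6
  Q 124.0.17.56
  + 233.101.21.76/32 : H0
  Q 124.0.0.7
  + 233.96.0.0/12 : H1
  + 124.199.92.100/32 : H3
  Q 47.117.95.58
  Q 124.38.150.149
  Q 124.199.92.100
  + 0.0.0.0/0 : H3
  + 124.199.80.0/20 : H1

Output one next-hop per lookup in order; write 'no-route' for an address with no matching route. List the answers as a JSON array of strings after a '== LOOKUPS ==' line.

Trace:
  add 124.199.80.0/20 -> H1 at depth 20
  add 124.199.92.0/24 -> H3 at depth 24
  - 124.199.80.0/20 clear@20
  add 0.0.0.0/0 -> H2 at depth 0
  add 124.0.0.0/8 -> H3 at depth 8
  ? 124.199.92.6  path d0:H2→d1:-→d2:-→d3:-→d4:-→d5:-→d6:-→d7:-→d8:H3→d9:-→d10:-→d11:-→d12:-→d13:-→d14:-→d15:-→d16:-→d17:-→d18:-→d19:-→d20:-→d21:-→d22:-→d23:-→d24:H3  best=H3
  ? 124.0.17.56  path d0:H2→d1:-→d2:-→d3:-→d4:-→d5:-→d6:-→d7:-→d8:H3  best=H3
  add 233.101.21.76/32 -> H0 at depth 32
  ? 124.0.0.7  path d0:H2→d1:-→d2:-→d3:-→d4:-→d5:-→d6:-→d7:-→d8:H3  best=H3
  add 233.96.0.0/12 -> H1 at depth 12
  add 124.199.92.100/32 -> H3 at depth 32
  ? 47.117.95.58  path d0:H2→d1:-  best=H2
  ? 124.38.150.149  path d0:H2→d1:-→d2:-→d3:-→d4:-→d5:-→d6:-→d7:-→d8:H3  best=H3
  ? 124.199.92.100  path d0:H2→d1:-→d2:-→d3:-→d4:-→d5:-→d6:-→d7:-→d8:H3→d9:-→d10:-→d11:-→d12:-→d13:-→d14:-→d15:-→d16:-→d17:-→d18:-→d19:-→d20:-→d21:-→d22:-→d23:-→d24:H3→d25:-→d26:-→d27:-→d28:-→d29:-→d30:-→d31:-→d32:H3  best=H3
  add 0.0.0.0/0 -> H3 at depth 0
  add 124.199.80.0/20 -> H1 at depth 20

== LOOKUPS ==
["H3","H3","H3","H2","H3","H3"]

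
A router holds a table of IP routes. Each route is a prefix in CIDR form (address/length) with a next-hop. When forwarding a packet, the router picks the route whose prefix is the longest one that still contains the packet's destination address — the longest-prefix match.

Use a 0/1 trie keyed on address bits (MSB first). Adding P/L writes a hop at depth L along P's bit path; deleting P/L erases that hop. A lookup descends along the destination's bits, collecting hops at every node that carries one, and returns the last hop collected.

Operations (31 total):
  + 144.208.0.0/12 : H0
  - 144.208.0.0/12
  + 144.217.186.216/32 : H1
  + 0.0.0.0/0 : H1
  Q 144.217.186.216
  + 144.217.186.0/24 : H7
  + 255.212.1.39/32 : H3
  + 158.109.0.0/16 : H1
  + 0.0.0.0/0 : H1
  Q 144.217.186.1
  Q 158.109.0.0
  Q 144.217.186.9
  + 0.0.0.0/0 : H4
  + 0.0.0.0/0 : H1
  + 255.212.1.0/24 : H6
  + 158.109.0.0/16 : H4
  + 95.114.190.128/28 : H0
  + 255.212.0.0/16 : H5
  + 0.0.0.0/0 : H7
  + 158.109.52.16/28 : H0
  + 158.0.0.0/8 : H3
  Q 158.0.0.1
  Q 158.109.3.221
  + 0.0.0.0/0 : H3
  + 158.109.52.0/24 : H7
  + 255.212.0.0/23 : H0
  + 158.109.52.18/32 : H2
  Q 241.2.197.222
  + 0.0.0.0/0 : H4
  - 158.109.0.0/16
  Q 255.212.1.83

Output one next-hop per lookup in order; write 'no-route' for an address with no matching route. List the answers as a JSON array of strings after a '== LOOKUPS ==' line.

Process each operation:
  + 144.208.0.0/12 (H0) depth=12
  del 144.208.0.0/12 (clear depth 12)
  + 144.217.186.216/32 (H1) depth=32
  + 0.0.0.0/0 (H1) depth=0
  ? 144.217.186.216  path d0:H1→d1:-→d2:-→d3:-→d4:-→d5:-→d6:-→d7:-→d8:-→d9:-→d10:-→d11:-→d12:-→d13:-→d14:-→d15:-→d16:-→d17:-→d18:-→d19:-→d20:-→d21:-→d22:-→d23:-→d24:-→d25:-→d26:-→d27:-→d28:-→d29:-→d30:-→d31:-→d32:H1  best=H1
  + 144.217.186.0/24 (H7) depth=24
  + 255.212.1.39/32 (H3) depth=32
  + 158.109.0.0/16 (H1) depth=16
  + 0.0.0.0/0 (H1) depth=0
  ? 144.217.186.1  path d0:H1→d1:-→d2:-→d3:-→d4:-→d5:-→d6:-→d7:-→d8:-→d9:-→d10:-→d11:-→d12:-→d13:-→d14:-→d15:-→d16:-→d17:-→d18:-→d19:-→d20:-→d21:-→d22:-→d23:-→d24:H7  best=H7
  ? 158.109.0.0  path d0:H1→d1:-→d2:-→d3:-→d4:-→d5:-→d6:-→d7:-→d8:-→d9:-→d10:-→d11:-→d12:-→d13:-→d14:-→d15:-→d16:H1  best=H1
  ? 144.217.186.9  path d0:H1→d1:-→d2:-→d3:-→d4:-→d5:-→d6:-→d7:-→d8:-→d9:-→d10:-→d11:-→d12:-→d13:-→d14:-→d15:-→d16:-→d17:-→d18:-→d19:-→d20:-→d21:-→d22:-→d23:-→d24:H7  best=H7
  + 0.0.0.0/0 (H4) depth=0
  + 0.0.0.0/0 (H1) depth=0
  + 255.212.1.0/24 (H6) depth=24
  + 158.109.0.0/16 (H4) depth=16
  + 95.114.190.128/28 (H0) depth=28
  + 255.212.0.0/16 (H5) depth=16
  + 0.0.0.0/0 (H7) depth=0
  + 158.109.52.16/28 (H0) depth=28
  + 158.0.0.0/8 (H3) depth=8
  ? 158.0.0.1  path d0:H7→d1:-→d2:-→d3:-→d4:-→d5:-→d6:-→d7:-→d8:H3→d9:-  best=H3
  ? 158.109.3.221  path d0:H7→d1:-→d2:-→d3:-→d4:-→d5:-→d6:-→d7:-→d8:H3→d9:-→d10:-→d11:-→d12:-→d13:-→d14:-→d15:-→d16:H4→d17:-→d18:-  best=H4
  + 0.0.0.0/0 (H3) depth=0
  + 158.109.52.0/24 (H7) depth=24
  + 255.212.0.0/23 (H0) depth=23
  + 158.109.52.18/32 (H2) depth=32
  ? 241.2.197.222  path d0:H3→d1:-→d2:-→d3:-→d4:-  best=H3
  + 0.0.0.0/0 (H4) depth=0
  del 158.109.0.0/16 (clear depth 16)
  ? 255.212.1.83  path d0:H4→d1:-→d2:-→d3:-→d4:-→d5:-→d6:-→d7:-→d8:-→d9:-→d10:-→d11:-→d12:-→d13:-→d14:-→d15:-→d16:H5→d17:-→d18:-→d19:-→d20:-→d21:-→d22:-→d23:H0→d24:H6→d25:-  best=H6

== LOOKUPS ==
["H1","H7","H1","H7","H3","H4","H3","H6"]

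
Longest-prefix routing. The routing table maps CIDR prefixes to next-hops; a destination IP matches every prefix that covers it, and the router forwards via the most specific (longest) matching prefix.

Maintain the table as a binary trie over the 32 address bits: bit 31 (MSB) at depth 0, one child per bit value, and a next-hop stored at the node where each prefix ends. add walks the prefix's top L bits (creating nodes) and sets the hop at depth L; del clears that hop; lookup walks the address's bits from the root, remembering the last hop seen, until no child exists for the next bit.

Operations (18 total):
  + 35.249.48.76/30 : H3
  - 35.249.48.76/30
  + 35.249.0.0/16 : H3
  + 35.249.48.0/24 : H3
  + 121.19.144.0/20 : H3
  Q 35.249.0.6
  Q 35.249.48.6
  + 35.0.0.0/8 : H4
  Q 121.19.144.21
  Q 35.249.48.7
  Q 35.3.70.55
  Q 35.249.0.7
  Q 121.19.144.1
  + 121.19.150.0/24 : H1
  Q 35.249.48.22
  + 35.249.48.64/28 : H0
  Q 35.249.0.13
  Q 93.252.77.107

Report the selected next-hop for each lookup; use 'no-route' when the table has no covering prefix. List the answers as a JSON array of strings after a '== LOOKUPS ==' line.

Process each operation:
  + 35.249.48.76/30 (H3) depth=30
  - 35.249.48.76/30 clear@30
  + 35.249.0.0/16 (H3) depth=16
  + 35.249.48.0/24 (H3) depth=24
  + 121.19.144.0/20 (H3) depth=20
  lookup 35.249.0.6: bits 001000111111100100 walk d0:-→d1:-→d2:-→d3:-→d4:-→d5:-→d6:-→d7:-→d8:-→d9:-→d10:-→d11:-→d12:-→d13:-→d14:-→d15:-→d16:H3→d17:-→d18:- -> H3
  lookup 35.249.48.6: bits 0010001111111001001100000 walk d0:-→d1:-→d2:-→d3:-→d4:-→d5:-→d6:-→d7:-→d8:-→d9:-→d10:-→d11:-→d12:-→d13:-→d14:-→d15:-→d16:H3→d17:-→d18:-→d19:-→d20:-→d21:-→d22:-→d23:-→d24:H3→d25:- -> H3
  + 35.0.0.0/8 (H4) depth=8
  lookup 121.19.144.21: bits 01111001000100111001 walk d0:-→d1:-→d2:-→d3:-→d4:-→d5:-→d6:-→d7:-→d8:-→d9:-→d10:-→d11:-→d12:-→d13:-→d14:-→d15:-→d16:-→d17:-→d18:-→d19:-→d20:H3 -> H3
  lookup 35.249.48.7: bits 0010001111111001001100000 walk d0:-→d1:-→d2:-→d3:-→d4:-→d5:-→d6:-→d7:-→d8:H4→d9:-→d10:-→d11:-→d12:-→d13:-→d14:-→d15:-→d16:H3→d17:-→d18:-→d19:-→d20:-→d21:-→d22:-→d23:-→d24:H3→d25:- -> H3
  lookup 35.3.70.55: bits 00100011 walk d0:-→d1:-→d2:-→d3:-→d4:-→d5:-→d6:-→d7:-→d8:H4 -> H4
  lookup 35.249.0.7: bits 001000111111100100 walk d0:-→d1:-→d2:-→d3:-→d4:-→d5:-→d6:-→d7:-→d8:H4→d9:-→d10:-→d11:-→d12:-→d13:-→d14:-→d15:-→d16:H3→d17:-→d18:- -> H3
  lookup 121.19.144.1: bits 01111001000100111001 walk d0:-→d1:-→d2:-→d3:-→d4:-→d5:-→d6:-→d7:-→d8:-→d9:-→d10:-→d11:-→d12:-→d13:-→d14:-→d15:-→d16:-→d17:-→d18:-→d19:-→d20:H3 -> H3
  + 121.19.150.0/24 (H1) depth=24
  lookup 35.249.48.22: bits 0010001111111001001100000 walk d0:-→d1:-→d2:-→d3:-→d4:-→d5:-→d6:-→d7:-→d8:H4→d9:-→d10:-→d11:-→d12:-→d13:-→d14:-→d15:-→d16:H3→d17:-→d18:-→d19:-→d20:-→d21:-→d22:-→d23:-→d24:H3→d25:- -> H3
  + 35.249.48.64/28 (H0) depth=28
  lookup 35.249.0.13: bits 001000111111100100 walk d0:-→d1:-→d2:-→d3:-→d4:-→d5:-→d6:-→d7:-→d8:H4→d9:-→d10:-→d11:-→d12:-→d13:-→d14:-→d15:-→d16:H3→d17:-→d18:- -> H3
  lookup 93.252.77.107: bits 01 walk d0:-→d1:-→d2:- -> no-route

== LOOKUPS ==
["H3","H3","H3","H3","H4","H3","H3","H3","H3","no-route"]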